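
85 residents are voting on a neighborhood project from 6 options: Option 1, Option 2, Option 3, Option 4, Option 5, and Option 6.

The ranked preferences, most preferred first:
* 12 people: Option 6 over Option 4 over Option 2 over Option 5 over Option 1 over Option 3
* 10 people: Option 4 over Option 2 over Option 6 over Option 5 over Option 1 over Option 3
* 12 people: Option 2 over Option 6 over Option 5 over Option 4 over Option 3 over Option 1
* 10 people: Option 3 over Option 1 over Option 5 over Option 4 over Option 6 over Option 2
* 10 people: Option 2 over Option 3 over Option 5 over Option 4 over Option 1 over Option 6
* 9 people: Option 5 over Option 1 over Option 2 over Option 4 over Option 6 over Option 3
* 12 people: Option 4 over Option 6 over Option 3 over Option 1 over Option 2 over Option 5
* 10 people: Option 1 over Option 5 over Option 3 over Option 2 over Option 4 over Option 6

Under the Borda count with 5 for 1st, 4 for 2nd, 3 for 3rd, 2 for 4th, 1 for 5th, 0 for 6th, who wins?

Option 1: 12×1 + 10×1 + 12×0 + 10×4 + 10×1 + 9×4 + 12×2 + 10×5 = 182
Option 2: 12×3 + 10×4 + 12×5 + 10×0 + 10×5 + 9×3 + 12×1 + 10×2 = 245
Option 3: 12×0 + 10×0 + 12×1 + 10×5 + 10×4 + 9×0 + 12×3 + 10×3 = 168
Option 4: 12×4 + 10×5 + 12×2 + 10×2 + 10×2 + 9×2 + 12×5 + 10×1 = 250
Option 5: 12×2 + 10×2 + 12×3 + 10×3 + 10×3 + 9×5 + 12×0 + 10×4 = 225
Option 6: 12×5 + 10×3 + 12×4 + 10×1 + 10×0 + 9×1 + 12×4 + 10×0 = 205

Option 4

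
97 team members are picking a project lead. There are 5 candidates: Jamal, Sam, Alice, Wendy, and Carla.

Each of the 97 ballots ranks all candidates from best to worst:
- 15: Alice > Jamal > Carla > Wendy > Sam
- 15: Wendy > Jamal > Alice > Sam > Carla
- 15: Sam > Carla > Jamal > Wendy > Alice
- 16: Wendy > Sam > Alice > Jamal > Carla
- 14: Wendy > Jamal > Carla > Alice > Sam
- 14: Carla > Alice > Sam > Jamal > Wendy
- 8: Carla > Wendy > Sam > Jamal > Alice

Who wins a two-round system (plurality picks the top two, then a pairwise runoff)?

Round 1 first-place votes: Jamal 0, Sam 15, Alice 15, Wendy 45, Carla 22. Wendy and Carla advance.
Runoff: Wendy is ranked above Carla on 45 ballots, Carla above Wendy on 52.

Carla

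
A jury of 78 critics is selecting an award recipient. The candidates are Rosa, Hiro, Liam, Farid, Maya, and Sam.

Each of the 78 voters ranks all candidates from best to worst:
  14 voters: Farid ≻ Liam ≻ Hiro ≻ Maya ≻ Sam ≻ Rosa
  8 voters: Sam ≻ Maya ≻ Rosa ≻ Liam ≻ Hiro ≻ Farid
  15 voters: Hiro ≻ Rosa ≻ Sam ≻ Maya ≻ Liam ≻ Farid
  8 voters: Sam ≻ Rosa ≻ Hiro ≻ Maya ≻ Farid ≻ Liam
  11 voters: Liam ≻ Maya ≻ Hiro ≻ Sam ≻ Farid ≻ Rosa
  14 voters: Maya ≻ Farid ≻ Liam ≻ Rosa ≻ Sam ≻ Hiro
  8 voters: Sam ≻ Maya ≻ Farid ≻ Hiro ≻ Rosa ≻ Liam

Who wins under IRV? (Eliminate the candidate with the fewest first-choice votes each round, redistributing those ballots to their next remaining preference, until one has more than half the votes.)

Round 1: Rosa 0, Hiro 15, Liam 11, Farid 14, Maya 14, Sam 24. Rosa eliminated.
Round 2: Hiro 15, Liam 11, Farid 14, Maya 14, Sam 24. Liam eliminated.
Round 3: Hiro 15, Farid 14, Maya 25, Sam 24. Farid eliminated.
Round 4: Hiro 29, Maya 25, Sam 24. Sam eliminated.
Round 5: Hiro 37, Maya 41. Maya has a majority (≥40).

Maya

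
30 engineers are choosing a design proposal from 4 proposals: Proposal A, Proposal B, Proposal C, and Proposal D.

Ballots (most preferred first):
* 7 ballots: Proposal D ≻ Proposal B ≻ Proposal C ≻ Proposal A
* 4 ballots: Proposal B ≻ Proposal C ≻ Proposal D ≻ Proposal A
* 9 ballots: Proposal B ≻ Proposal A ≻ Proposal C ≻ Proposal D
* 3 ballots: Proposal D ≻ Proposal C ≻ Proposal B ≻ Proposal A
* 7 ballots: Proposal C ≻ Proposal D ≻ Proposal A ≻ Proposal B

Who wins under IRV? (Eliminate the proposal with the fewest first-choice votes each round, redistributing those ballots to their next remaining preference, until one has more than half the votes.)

Round 1: Proposal A 0, Proposal B 13, Proposal C 7, Proposal D 10. Proposal A eliminated.
Round 2: Proposal B 13, Proposal C 7, Proposal D 10. Proposal C eliminated.
Round 3: Proposal B 13, Proposal D 17. Proposal D has a majority (≥16).

Proposal D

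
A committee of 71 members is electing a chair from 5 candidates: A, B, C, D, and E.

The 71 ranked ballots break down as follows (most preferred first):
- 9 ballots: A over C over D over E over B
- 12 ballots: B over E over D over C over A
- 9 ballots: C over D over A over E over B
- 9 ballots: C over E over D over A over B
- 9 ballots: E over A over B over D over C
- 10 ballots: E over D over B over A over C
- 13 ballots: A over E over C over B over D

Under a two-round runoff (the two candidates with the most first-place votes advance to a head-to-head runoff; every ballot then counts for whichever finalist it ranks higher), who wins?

Round 1 first-place votes: A 22, B 12, C 18, D 0, E 19. A and E advance.
Runoff: A is ranked above E on 31 ballots, E above A on 40.

E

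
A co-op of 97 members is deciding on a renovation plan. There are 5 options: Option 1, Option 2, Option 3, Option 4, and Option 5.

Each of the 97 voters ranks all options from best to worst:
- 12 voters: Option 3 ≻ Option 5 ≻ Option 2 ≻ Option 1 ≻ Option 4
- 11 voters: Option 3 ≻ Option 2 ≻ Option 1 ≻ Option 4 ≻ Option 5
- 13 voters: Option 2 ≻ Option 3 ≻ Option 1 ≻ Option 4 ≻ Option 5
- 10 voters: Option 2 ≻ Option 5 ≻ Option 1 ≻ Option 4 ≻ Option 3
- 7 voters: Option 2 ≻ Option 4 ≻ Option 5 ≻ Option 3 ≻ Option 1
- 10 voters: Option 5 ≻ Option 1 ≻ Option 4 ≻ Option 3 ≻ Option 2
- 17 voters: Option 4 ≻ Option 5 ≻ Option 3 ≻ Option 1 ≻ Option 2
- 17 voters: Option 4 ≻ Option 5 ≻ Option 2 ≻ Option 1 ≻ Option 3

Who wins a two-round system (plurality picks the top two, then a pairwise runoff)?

Option 2

Round 1 first-place votes: Option 1 0, Option 2 30, Option 3 23, Option 4 34, Option 5 10. Option 4 and Option 2 advance.
Runoff: Option 4 is ranked above Option 2 on 44 ballots, Option 2 above Option 4 on 53.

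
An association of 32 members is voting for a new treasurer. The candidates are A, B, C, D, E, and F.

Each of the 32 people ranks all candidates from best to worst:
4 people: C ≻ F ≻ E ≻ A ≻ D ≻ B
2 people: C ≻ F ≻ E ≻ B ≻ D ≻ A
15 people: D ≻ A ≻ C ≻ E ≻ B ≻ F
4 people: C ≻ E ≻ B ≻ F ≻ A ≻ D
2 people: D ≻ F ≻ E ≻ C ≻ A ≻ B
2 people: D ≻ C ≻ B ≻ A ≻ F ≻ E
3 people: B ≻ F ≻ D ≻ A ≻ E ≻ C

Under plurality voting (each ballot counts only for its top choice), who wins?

D

First-place votes: A 0, B 3, C 10, D 19, E 0, F 0.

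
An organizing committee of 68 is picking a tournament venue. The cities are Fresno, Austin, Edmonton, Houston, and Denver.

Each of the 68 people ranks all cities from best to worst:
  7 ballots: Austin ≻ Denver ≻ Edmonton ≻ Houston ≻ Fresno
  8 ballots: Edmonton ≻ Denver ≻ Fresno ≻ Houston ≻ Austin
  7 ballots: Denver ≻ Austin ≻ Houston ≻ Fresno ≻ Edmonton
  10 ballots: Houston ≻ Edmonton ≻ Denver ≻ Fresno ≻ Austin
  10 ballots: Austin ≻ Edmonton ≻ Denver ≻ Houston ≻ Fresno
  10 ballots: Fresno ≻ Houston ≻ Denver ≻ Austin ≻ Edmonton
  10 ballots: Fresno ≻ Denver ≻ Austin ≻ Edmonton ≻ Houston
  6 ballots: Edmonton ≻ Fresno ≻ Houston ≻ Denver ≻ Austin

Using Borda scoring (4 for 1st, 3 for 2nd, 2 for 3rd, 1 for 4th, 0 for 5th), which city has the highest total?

Fresno: 7×0 + 8×2 + 7×1 + 10×1 + 10×0 + 10×4 + 10×4 + 6×3 = 131
Austin: 7×4 + 8×0 + 7×3 + 10×0 + 10×4 + 10×1 + 10×2 + 6×0 = 119
Edmonton: 7×2 + 8×4 + 7×0 + 10×3 + 10×3 + 10×0 + 10×1 + 6×4 = 140
Houston: 7×1 + 8×1 + 7×2 + 10×4 + 10×1 + 10×3 + 10×0 + 6×2 = 121
Denver: 7×3 + 8×3 + 7×4 + 10×2 + 10×2 + 10×2 + 10×3 + 6×1 = 169

Denver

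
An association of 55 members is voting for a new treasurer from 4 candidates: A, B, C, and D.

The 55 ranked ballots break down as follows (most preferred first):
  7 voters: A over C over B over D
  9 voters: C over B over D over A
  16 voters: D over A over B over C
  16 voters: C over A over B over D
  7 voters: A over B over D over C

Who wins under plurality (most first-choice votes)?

C

First-place votes: A 14, B 0, C 25, D 16.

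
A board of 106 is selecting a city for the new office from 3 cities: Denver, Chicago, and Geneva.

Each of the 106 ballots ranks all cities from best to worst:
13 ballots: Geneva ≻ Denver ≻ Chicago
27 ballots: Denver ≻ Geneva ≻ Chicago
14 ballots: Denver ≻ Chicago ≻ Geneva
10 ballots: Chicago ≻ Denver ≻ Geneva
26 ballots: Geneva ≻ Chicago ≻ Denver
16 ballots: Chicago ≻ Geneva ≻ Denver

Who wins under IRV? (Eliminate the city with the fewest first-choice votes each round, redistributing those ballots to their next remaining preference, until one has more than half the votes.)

Geneva

Round 1: Denver 41, Chicago 26, Geneva 39. Chicago eliminated.
Round 2: Denver 51, Geneva 55. Geneva has a majority (≥54).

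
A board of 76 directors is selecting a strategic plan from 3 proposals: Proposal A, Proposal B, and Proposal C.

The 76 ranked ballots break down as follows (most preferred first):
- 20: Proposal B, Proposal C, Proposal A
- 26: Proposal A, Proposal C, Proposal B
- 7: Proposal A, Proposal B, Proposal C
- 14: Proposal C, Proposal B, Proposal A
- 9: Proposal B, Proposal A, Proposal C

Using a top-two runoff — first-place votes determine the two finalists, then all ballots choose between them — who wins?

Round 1 first-place votes: Proposal A 33, Proposal B 29, Proposal C 14. Proposal A and Proposal B advance.
Runoff: Proposal A is ranked above Proposal B on 33 ballots, Proposal B above Proposal A on 43.

Proposal B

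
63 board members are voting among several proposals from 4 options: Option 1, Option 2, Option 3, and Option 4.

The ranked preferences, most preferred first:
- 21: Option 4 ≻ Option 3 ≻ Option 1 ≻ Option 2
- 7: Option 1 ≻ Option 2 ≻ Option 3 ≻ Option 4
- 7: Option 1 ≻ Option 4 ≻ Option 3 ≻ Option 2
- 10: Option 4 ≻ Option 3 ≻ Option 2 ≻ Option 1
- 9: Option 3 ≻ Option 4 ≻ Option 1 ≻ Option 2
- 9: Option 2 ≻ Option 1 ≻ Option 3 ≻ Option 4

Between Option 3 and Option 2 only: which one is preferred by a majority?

Option 3 is ranked above Option 2 on 47 ballots; Option 2 above Option 3 on 16.

Option 3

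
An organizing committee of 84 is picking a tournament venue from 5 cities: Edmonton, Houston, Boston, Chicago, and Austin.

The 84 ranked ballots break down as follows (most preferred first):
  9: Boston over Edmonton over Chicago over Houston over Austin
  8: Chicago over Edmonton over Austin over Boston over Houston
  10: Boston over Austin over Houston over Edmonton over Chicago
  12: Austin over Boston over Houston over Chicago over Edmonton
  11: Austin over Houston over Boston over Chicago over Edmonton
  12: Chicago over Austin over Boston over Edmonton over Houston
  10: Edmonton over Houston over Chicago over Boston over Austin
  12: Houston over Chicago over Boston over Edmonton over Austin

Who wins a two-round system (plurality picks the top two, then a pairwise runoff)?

Round 1 first-place votes: Edmonton 10, Houston 12, Boston 19, Chicago 20, Austin 23. Austin and Chicago advance.
Runoff: Austin is ranked above Chicago on 33 ballots, Chicago above Austin on 51.

Chicago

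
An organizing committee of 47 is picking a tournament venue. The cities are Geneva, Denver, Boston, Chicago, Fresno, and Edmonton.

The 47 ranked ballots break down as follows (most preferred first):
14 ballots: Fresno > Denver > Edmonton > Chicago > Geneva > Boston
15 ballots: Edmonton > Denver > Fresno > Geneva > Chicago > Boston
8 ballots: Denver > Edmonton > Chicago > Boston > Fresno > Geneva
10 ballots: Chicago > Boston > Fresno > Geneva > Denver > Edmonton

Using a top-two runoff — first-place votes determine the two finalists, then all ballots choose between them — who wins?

Fresno

Round 1 first-place votes: Geneva 0, Denver 8, Boston 0, Chicago 10, Fresno 14, Edmonton 15. Edmonton and Fresno advance.
Runoff: Edmonton is ranked above Fresno on 23 ballots, Fresno above Edmonton on 24.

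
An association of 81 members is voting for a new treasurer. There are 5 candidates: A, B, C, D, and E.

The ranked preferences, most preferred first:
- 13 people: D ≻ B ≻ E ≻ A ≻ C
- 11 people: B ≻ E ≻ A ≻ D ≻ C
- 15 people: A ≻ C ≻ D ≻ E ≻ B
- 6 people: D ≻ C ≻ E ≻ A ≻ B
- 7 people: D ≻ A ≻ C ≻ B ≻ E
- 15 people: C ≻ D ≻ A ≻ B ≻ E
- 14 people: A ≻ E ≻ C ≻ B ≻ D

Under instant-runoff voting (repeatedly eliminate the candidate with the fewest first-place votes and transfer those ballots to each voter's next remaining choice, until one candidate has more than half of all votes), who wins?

D

Round 1: A 29, B 11, C 15, D 26, E 0. E eliminated.
Round 2: A 29, B 11, C 15, D 26. B eliminated.
Round 3: A 40, C 15, D 26. C eliminated.
Round 4: A 40, D 41. D has a majority (≥41).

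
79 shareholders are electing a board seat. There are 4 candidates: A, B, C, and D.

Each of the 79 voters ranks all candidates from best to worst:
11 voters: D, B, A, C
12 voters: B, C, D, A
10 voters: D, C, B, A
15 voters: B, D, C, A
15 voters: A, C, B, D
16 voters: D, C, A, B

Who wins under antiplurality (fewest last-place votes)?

C

Last-place votes: A 37, B 16, C 11, D 15.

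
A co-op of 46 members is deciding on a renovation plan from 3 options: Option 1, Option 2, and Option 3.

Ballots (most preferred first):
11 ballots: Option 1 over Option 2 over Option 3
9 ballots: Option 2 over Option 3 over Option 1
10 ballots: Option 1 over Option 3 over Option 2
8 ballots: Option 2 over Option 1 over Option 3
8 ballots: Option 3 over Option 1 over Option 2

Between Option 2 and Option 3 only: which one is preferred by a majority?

Option 2

Option 2 is ranked above Option 3 on 28 ballots; Option 3 above Option 2 on 18.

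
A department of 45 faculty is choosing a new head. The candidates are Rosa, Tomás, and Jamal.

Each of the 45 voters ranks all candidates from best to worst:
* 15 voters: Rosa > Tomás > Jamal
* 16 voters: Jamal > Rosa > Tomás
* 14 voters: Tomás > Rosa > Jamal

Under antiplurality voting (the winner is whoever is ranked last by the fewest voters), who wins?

Rosa

Last-place votes: Rosa 0, Tomás 16, Jamal 29.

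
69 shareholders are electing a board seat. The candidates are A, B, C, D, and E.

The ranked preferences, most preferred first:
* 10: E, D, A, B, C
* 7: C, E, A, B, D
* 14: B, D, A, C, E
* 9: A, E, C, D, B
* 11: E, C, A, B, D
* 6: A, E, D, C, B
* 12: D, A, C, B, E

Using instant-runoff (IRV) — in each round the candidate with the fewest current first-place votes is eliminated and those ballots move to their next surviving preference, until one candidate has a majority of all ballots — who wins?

A

Round 1: A 15, B 14, C 7, D 12, E 21. C eliminated.
Round 2: A 15, B 14, D 12, E 28. D eliminated.
Round 3: A 27, B 14, E 28. B eliminated.
Round 4: A 41, E 28. A has a majority (≥35).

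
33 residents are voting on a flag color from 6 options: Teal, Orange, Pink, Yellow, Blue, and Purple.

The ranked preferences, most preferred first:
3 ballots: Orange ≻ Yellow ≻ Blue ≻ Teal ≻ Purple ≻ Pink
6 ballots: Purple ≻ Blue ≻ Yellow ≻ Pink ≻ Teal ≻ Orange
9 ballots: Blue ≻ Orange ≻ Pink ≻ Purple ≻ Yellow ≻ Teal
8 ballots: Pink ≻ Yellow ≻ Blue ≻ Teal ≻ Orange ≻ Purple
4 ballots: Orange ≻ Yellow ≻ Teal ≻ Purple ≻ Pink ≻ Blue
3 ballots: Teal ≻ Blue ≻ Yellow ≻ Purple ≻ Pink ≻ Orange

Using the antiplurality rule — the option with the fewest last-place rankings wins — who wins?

Yellow

Last-place votes: Teal 9, Orange 9, Pink 3, Yellow 0, Blue 4, Purple 8.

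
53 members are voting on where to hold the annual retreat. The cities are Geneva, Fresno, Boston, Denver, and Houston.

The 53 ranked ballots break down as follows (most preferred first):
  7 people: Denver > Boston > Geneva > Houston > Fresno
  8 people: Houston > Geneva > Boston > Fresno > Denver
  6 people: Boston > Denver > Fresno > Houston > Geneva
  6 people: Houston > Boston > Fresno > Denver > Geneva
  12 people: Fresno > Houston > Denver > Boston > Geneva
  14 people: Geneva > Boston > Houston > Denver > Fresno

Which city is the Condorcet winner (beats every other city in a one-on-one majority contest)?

Boston vs Geneva: 31–22
Boston vs Fresno: 41–12
Boston vs Denver: 34–19
Boston vs Houston: 27–26
Boston beats every other city.

Boston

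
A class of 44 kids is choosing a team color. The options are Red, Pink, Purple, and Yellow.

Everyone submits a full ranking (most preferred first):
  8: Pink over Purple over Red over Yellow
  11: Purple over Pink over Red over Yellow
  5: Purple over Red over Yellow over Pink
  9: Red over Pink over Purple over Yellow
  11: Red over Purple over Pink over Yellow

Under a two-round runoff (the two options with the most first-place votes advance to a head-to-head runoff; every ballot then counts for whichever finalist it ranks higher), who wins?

Round 1 first-place votes: Red 20, Pink 8, Purple 16, Yellow 0. Red and Purple advance.
Runoff: Red is ranked above Purple on 20 ballots, Purple above Red on 24.

Purple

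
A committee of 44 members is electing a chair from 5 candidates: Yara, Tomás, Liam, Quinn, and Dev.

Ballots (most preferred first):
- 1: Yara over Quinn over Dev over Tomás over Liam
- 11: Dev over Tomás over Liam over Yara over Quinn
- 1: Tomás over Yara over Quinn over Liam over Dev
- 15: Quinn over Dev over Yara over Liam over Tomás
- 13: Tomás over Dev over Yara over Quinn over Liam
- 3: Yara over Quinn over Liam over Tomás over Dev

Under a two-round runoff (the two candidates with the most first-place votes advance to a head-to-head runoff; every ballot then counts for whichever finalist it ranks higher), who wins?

Round 1 first-place votes: Yara 4, Tomás 14, Liam 0, Quinn 15, Dev 11. Quinn and Tomás advance.
Runoff: Quinn is ranked above Tomás on 19 ballots, Tomás above Quinn on 25.

Tomás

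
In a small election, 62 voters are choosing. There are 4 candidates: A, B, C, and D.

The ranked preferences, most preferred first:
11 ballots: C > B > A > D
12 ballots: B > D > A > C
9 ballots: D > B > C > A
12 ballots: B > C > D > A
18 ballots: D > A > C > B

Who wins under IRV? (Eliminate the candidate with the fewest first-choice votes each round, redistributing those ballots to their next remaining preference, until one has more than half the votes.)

B

Round 1: A 0, B 24, C 11, D 27. A eliminated.
Round 2: B 24, C 11, D 27. C eliminated.
Round 3: B 35, D 27. B has a majority (≥32).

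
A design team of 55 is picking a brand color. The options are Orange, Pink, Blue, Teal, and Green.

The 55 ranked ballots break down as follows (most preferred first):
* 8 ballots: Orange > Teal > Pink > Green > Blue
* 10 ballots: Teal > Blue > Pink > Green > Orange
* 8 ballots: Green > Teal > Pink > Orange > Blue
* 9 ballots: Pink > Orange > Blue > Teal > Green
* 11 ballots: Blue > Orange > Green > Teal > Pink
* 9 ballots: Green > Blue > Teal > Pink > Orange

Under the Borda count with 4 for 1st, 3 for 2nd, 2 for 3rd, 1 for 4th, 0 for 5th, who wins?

Teal

Orange: 8×4 + 10×0 + 8×1 + 9×3 + 11×3 + 9×0 = 100
Pink: 8×2 + 10×2 + 8×2 + 9×4 + 11×0 + 9×1 = 97
Blue: 8×0 + 10×3 + 8×0 + 9×2 + 11×4 + 9×3 = 119
Teal: 8×3 + 10×4 + 8×3 + 9×1 + 11×1 + 9×2 = 126
Green: 8×1 + 10×1 + 8×4 + 9×0 + 11×2 + 9×4 = 108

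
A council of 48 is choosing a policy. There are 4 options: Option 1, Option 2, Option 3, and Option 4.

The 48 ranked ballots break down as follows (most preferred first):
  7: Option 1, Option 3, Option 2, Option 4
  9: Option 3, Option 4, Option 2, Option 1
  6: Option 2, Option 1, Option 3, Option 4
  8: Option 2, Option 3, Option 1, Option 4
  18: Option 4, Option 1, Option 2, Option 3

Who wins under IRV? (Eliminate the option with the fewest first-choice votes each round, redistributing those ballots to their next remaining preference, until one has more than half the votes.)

Option 3

Round 1: Option 1 7, Option 2 14, Option 3 9, Option 4 18. Option 1 eliminated.
Round 2: Option 2 14, Option 3 16, Option 4 18. Option 2 eliminated.
Round 3: Option 3 30, Option 4 18. Option 3 has a majority (≥25).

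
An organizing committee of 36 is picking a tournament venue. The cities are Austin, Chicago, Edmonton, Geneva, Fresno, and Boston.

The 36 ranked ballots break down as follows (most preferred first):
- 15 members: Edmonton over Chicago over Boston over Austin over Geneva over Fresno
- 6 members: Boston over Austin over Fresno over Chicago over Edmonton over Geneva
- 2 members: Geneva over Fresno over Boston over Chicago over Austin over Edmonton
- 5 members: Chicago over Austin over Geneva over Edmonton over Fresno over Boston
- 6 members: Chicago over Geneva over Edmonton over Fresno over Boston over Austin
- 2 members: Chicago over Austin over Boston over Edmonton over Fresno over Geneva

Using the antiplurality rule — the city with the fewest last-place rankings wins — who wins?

Last-place votes: Austin 6, Chicago 0, Edmonton 2, Geneva 8, Fresno 15, Boston 5.

Chicago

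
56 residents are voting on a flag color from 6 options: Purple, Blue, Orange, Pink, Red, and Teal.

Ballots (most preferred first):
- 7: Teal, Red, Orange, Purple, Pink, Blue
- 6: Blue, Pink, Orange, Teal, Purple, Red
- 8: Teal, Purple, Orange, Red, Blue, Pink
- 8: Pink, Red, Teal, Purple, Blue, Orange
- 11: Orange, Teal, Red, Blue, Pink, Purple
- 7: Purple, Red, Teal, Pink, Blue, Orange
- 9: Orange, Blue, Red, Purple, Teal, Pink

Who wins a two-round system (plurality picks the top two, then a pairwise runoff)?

Teal

Round 1 first-place votes: Purple 7, Blue 6, Orange 20, Pink 8, Red 0, Teal 15. Orange and Teal advance.
Runoff: Orange is ranked above Teal on 26 ballots, Teal above Orange on 30.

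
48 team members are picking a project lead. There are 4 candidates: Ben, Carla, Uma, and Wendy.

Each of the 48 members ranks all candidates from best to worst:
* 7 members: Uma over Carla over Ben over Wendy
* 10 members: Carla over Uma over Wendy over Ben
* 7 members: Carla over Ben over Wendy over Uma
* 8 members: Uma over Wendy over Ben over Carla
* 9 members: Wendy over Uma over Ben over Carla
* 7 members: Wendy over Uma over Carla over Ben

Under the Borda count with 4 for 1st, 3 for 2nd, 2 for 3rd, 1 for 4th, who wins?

Uma

Ben: 7×2 + 10×1 + 7×3 + 8×2 + 9×2 + 7×1 = 86
Carla: 7×3 + 10×4 + 7×4 + 8×1 + 9×1 + 7×2 = 120
Uma: 7×4 + 10×3 + 7×1 + 8×4 + 9×3 + 7×3 = 145
Wendy: 7×1 + 10×2 + 7×2 + 8×3 + 9×4 + 7×4 = 129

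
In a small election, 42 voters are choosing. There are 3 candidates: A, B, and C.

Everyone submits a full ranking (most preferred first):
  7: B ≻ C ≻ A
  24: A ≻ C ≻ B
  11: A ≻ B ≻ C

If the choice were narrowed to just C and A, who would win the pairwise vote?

A

C is ranked above A on 7 ballots; A above C on 35.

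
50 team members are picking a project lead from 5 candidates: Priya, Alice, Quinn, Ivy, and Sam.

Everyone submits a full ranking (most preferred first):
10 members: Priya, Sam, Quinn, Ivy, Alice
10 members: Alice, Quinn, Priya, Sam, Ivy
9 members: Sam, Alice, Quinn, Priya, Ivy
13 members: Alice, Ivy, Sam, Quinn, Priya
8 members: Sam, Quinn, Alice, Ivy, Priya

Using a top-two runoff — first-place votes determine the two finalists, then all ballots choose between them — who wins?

Round 1 first-place votes: Priya 10, Alice 23, Quinn 0, Ivy 0, Sam 17. Alice and Sam advance.
Runoff: Alice is ranked above Sam on 23 ballots, Sam above Alice on 27.

Sam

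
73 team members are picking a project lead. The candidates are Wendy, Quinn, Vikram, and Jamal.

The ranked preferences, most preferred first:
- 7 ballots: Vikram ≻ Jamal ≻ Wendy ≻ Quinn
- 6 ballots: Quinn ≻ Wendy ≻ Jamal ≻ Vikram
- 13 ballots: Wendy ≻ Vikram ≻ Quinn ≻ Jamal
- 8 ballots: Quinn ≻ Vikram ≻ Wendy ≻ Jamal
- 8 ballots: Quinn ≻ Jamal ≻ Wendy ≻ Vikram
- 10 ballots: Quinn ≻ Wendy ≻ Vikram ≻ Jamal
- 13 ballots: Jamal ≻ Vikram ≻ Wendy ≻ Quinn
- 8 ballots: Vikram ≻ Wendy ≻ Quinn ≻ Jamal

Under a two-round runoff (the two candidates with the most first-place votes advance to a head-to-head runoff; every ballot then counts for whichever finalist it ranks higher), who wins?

Round 1 first-place votes: Wendy 13, Quinn 32, Vikram 15, Jamal 13. Quinn and Vikram advance.
Runoff: Quinn is ranked above Vikram on 32 ballots, Vikram above Quinn on 41.

Vikram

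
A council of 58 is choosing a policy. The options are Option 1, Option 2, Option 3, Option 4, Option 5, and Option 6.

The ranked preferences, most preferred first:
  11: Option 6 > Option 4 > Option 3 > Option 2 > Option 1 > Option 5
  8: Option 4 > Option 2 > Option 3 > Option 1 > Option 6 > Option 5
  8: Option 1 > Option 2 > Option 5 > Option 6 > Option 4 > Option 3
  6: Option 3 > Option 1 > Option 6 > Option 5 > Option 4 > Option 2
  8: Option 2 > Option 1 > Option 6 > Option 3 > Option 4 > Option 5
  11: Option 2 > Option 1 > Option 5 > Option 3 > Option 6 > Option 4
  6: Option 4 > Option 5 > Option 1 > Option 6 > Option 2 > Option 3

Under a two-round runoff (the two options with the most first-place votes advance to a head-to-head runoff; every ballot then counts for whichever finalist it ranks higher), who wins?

Round 1 first-place votes: Option 1 8, Option 2 19, Option 3 6, Option 4 14, Option 5 0, Option 6 11. Option 2 and Option 4 advance.
Runoff: Option 2 is ranked above Option 4 on 27 ballots, Option 4 above Option 2 on 31.

Option 4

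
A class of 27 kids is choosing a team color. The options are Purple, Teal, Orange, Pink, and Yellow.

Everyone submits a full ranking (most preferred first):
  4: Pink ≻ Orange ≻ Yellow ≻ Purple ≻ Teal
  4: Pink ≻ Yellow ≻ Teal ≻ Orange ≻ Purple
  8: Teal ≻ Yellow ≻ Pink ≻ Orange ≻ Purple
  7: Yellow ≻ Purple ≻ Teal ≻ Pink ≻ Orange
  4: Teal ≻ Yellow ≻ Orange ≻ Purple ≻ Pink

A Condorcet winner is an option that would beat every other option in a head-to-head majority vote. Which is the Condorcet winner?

Yellow vs Purple: 27–0
Yellow vs Teal: 15–12
Yellow vs Orange: 23–4
Yellow vs Pink: 19–8
Yellow beats every other option.

Yellow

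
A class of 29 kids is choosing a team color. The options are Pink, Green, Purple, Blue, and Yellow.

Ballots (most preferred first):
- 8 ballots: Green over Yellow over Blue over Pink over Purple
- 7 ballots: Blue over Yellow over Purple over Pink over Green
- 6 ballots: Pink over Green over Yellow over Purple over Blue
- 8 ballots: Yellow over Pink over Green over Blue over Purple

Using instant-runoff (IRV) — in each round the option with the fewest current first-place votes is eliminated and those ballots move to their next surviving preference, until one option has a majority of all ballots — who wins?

Round 1: Pink 6, Green 8, Purple 0, Blue 7, Yellow 8. Purple eliminated.
Round 2: Pink 6, Green 8, Blue 7, Yellow 8. Pink eliminated.
Round 3: Green 14, Blue 7, Yellow 8. Blue eliminated.
Round 4: Green 14, Yellow 15. Yellow has a majority (≥15).

Yellow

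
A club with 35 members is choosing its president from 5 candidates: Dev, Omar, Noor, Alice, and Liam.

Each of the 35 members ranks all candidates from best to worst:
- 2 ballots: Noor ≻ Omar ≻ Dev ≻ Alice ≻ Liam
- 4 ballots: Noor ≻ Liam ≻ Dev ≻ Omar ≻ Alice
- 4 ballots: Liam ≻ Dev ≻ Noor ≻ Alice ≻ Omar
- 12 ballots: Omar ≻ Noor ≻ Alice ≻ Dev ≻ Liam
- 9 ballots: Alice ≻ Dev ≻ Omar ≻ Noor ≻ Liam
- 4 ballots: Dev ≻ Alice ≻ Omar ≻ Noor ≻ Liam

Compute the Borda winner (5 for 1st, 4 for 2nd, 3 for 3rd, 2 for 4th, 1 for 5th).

Omar

Dev: 2×3 + 4×3 + 4×4 + 12×2 + 9×4 + 4×5 = 114
Omar: 2×4 + 4×2 + 4×1 + 12×5 + 9×3 + 4×3 = 119
Noor: 2×5 + 4×5 + 4×3 + 12×4 + 9×2 + 4×2 = 116
Alice: 2×2 + 4×1 + 4×2 + 12×3 + 9×5 + 4×4 = 113
Liam: 2×1 + 4×4 + 4×5 + 12×1 + 9×1 + 4×1 = 63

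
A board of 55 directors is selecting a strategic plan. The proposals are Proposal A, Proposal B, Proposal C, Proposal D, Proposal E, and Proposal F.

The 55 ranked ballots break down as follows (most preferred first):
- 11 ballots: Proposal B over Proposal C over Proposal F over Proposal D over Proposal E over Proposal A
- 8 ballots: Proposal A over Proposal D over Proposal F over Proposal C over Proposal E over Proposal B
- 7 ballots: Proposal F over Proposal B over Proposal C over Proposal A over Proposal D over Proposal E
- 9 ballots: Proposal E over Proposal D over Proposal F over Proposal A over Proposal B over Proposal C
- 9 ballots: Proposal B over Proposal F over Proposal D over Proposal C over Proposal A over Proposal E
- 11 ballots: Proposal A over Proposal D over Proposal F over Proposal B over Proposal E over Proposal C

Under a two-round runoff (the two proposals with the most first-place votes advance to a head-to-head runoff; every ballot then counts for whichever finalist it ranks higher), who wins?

Round 1 first-place votes: Proposal A 19, Proposal B 20, Proposal C 0, Proposal D 0, Proposal E 9, Proposal F 7. Proposal B and Proposal A advance.
Runoff: Proposal B is ranked above Proposal A on 27 ballots, Proposal A above Proposal B on 28.

Proposal A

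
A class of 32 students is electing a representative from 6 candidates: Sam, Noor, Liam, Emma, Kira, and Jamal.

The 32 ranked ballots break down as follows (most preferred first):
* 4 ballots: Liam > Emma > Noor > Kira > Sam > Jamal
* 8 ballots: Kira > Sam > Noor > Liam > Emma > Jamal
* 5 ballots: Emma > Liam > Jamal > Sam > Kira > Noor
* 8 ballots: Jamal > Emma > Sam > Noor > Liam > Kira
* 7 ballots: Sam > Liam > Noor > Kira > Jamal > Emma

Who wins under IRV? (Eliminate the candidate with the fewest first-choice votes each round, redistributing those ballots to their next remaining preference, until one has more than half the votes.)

Emma

Round 1: Sam 7, Noor 0, Liam 4, Emma 5, Kira 8, Jamal 8. Noor eliminated.
Round 2: Sam 7, Liam 4, Emma 5, Kira 8, Jamal 8. Liam eliminated.
Round 3: Sam 7, Emma 9, Kira 8, Jamal 8. Sam eliminated.
Round 4: Emma 9, Kira 15, Jamal 8. Jamal eliminated.
Round 5: Emma 17, Kira 15. Emma has a majority (≥17).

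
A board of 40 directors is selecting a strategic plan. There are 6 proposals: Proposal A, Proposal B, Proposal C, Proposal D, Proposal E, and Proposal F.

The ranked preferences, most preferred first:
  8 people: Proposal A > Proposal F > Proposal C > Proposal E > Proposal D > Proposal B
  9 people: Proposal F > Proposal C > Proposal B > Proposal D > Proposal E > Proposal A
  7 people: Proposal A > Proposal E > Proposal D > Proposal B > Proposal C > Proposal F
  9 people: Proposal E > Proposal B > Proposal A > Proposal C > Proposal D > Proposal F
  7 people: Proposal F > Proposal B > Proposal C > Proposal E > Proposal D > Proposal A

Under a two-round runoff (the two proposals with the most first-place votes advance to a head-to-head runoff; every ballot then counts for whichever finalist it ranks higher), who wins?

Round 1 first-place votes: Proposal A 15, Proposal B 0, Proposal C 0, Proposal D 0, Proposal E 9, Proposal F 16. Proposal F and Proposal A advance.
Runoff: Proposal F is ranked above Proposal A on 16 ballots, Proposal A above Proposal F on 24.

Proposal A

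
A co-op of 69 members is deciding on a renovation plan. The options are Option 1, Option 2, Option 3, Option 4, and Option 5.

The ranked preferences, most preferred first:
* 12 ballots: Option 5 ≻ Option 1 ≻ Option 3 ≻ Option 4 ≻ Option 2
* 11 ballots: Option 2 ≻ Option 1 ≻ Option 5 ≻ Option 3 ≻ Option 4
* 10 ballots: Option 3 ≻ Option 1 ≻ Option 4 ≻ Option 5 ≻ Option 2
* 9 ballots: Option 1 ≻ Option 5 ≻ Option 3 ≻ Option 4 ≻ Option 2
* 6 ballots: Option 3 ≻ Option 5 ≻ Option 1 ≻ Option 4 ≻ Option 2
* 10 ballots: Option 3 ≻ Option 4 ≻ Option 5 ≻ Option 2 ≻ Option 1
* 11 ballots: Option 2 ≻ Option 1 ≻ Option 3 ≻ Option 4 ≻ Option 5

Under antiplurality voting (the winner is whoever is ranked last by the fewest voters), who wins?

Last-place votes: Option 1 10, Option 2 37, Option 3 0, Option 4 11, Option 5 11.

Option 3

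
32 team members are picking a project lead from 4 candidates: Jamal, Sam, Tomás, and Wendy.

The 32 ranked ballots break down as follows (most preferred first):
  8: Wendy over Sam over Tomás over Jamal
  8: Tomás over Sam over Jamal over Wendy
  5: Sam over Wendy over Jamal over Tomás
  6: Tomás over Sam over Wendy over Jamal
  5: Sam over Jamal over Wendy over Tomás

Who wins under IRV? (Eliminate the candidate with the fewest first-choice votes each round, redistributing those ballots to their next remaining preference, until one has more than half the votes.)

Sam

Round 1: Jamal 0, Sam 10, Tomás 14, Wendy 8. Jamal eliminated.
Round 2: Sam 10, Tomás 14, Wendy 8. Wendy eliminated.
Round 3: Sam 18, Tomás 14. Sam has a majority (≥17).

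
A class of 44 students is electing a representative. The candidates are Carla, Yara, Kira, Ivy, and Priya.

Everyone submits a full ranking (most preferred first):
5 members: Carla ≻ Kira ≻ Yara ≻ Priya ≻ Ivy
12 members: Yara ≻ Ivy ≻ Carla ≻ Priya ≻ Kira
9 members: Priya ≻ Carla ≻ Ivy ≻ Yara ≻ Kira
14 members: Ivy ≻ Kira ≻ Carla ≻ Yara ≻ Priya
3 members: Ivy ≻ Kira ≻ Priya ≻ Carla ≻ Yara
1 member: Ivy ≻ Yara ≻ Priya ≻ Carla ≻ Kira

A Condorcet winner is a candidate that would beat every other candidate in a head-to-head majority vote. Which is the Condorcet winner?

Ivy vs Carla: 30–14
Ivy vs Yara: 27–17
Ivy vs Kira: 39–5
Ivy vs Priya: 30–14
Ivy beats every other candidate.

Ivy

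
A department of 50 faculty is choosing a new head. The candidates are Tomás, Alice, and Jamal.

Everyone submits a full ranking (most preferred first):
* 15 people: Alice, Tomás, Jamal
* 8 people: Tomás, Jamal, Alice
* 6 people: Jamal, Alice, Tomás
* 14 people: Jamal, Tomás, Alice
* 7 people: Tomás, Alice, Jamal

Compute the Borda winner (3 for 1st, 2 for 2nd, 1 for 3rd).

Tomás

Tomás: 15×2 + 8×3 + 6×1 + 14×2 + 7×3 = 109
Alice: 15×3 + 8×1 + 6×2 + 14×1 + 7×2 = 93
Jamal: 15×1 + 8×2 + 6×3 + 14×3 + 7×1 = 98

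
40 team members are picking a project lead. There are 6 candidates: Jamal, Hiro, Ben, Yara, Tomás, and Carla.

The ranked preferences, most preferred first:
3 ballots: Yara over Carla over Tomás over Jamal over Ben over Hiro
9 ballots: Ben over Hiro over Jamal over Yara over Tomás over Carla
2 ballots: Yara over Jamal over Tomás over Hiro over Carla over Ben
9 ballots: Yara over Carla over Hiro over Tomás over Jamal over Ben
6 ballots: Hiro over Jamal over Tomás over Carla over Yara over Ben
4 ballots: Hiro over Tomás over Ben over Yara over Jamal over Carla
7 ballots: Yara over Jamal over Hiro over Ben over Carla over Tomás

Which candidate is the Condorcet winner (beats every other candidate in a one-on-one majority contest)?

Yara

Yara vs Jamal: 25–15
Yara vs Hiro: 21–19
Yara vs Ben: 27–13
Yara vs Tomás: 30–10
Yara vs Carla: 34–6
Yara beats every other candidate.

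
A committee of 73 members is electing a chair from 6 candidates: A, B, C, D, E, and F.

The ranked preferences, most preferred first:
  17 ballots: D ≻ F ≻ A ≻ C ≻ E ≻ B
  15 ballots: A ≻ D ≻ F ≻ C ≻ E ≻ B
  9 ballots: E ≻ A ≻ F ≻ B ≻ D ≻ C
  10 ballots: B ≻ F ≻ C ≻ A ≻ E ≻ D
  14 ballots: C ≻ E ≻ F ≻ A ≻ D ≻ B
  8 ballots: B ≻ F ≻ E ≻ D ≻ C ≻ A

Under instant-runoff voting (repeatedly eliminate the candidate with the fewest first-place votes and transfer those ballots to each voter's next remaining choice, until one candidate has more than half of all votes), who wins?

A

Round 1: A 15, B 18, C 14, D 17, E 9, F 0. F eliminated.
Round 2: A 15, B 18, C 14, D 17, E 9. E eliminated.
Round 3: A 24, B 18, C 14, D 17. C eliminated.
Round 4: A 38, B 18, D 17. A has a majority (≥37).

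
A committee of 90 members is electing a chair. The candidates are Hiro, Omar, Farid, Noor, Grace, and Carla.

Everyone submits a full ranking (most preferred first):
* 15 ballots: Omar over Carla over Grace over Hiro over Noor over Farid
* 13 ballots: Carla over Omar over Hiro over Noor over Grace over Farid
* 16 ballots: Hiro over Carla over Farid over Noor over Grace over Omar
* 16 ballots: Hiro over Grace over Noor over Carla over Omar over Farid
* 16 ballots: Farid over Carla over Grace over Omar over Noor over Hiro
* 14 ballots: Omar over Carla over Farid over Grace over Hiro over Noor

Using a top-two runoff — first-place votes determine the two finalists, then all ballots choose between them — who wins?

Round 1 first-place votes: Hiro 32, Omar 29, Farid 16, Noor 0, Grace 0, Carla 13. Hiro and Omar advance.
Runoff: Hiro is ranked above Omar on 32 ballots, Omar above Hiro on 58.

Omar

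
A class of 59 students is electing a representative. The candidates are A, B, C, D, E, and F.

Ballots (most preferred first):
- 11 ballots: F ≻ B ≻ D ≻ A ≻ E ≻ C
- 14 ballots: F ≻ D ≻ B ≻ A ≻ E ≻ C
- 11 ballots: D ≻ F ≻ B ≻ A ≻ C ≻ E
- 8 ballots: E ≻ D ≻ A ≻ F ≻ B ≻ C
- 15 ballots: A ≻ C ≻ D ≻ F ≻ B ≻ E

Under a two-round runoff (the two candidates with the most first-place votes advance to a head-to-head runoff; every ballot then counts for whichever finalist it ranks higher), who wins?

F

Round 1 first-place votes: A 15, B 0, C 0, D 11, E 8, F 25. F and A advance.
Runoff: F is ranked above A on 36 ballots, A above F on 23.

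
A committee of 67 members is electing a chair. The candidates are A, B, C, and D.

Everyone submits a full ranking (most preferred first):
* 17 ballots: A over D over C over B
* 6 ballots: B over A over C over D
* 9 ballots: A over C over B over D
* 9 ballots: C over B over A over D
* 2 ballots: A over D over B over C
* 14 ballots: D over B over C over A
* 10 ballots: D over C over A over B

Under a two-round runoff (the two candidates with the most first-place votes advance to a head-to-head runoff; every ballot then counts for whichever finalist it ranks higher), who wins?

A

Round 1 first-place votes: A 28, B 6, C 9, D 24. A and D advance.
Runoff: A is ranked above D on 43 ballots, D above A on 24.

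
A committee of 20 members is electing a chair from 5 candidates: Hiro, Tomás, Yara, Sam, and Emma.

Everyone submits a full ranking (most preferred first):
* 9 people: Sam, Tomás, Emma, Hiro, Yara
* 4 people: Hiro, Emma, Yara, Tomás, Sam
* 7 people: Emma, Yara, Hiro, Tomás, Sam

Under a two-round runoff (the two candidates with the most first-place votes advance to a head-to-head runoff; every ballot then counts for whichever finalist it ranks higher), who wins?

Round 1 first-place votes: Hiro 4, Tomás 0, Yara 0, Sam 9, Emma 7. Sam and Emma advance.
Runoff: Sam is ranked above Emma on 9 ballots, Emma above Sam on 11.

Emma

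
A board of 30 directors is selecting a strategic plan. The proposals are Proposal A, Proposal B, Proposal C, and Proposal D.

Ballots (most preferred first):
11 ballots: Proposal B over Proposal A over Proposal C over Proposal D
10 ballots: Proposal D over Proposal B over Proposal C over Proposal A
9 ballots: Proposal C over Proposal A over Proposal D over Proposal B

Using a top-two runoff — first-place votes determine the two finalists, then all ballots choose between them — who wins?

Proposal D

Round 1 first-place votes: Proposal A 0, Proposal B 11, Proposal C 9, Proposal D 10. Proposal B and Proposal D advance.
Runoff: Proposal B is ranked above Proposal D on 11 ballots, Proposal D above Proposal B on 19.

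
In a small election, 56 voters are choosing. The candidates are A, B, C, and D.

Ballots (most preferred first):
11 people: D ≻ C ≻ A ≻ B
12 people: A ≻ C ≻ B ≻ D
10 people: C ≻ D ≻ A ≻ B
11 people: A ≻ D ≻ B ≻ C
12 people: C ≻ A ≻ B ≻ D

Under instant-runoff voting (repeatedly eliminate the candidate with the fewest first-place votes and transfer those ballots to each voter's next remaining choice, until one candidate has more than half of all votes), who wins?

Round 1: A 23, B 0, C 22, D 11. B eliminated.
Round 2: A 23, C 22, D 11. D eliminated.
Round 3: A 23, C 33. C has a majority (≥29).

C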